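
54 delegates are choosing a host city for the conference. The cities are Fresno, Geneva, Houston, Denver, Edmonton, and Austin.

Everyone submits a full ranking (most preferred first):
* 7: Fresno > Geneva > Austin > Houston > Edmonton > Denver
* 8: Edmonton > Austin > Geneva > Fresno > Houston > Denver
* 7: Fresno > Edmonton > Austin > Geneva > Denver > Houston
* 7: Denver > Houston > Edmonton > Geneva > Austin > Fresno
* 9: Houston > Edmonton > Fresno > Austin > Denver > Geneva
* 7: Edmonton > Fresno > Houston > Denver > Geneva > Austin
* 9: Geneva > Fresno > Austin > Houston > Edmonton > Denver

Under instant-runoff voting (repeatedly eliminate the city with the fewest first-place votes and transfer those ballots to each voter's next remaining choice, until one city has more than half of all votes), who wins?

Fresno

Round 1: Fresno 14, Geneva 9, Houston 9, Denver 7, Edmonton 15, Austin 0. Austin eliminated.
Round 2: Fresno 14, Geneva 9, Houston 9, Denver 7, Edmonton 15. Denver eliminated.
Round 3: Fresno 14, Geneva 9, Houston 16, Edmonton 15. Geneva eliminated.
Round 4: Fresno 23, Houston 16, Edmonton 15. Edmonton eliminated.
Round 5: Fresno 38, Houston 16. Fresno has a majority (≥28).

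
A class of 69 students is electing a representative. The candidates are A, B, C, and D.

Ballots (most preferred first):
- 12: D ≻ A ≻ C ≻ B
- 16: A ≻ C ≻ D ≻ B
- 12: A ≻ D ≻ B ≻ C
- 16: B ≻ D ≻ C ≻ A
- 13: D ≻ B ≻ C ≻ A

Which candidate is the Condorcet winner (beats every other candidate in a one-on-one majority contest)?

D

D vs A: 41–28
D vs B: 53–16
D vs C: 53–16
D beats every other candidate.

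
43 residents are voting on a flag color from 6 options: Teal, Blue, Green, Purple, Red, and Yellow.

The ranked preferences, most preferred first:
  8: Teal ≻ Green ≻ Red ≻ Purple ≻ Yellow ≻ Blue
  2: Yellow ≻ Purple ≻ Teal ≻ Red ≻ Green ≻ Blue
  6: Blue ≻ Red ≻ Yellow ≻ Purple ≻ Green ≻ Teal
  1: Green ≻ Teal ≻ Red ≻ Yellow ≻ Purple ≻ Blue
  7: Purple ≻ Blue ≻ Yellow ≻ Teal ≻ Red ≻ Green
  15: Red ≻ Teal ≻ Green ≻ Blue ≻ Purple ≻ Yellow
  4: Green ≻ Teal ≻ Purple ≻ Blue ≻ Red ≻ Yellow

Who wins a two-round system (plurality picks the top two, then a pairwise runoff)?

Teal

Round 1 first-place votes: Teal 8, Blue 6, Green 5, Purple 7, Red 15, Yellow 2. Red and Teal advance.
Runoff: Red is ranked above Teal on 21 ballots, Teal above Red on 22.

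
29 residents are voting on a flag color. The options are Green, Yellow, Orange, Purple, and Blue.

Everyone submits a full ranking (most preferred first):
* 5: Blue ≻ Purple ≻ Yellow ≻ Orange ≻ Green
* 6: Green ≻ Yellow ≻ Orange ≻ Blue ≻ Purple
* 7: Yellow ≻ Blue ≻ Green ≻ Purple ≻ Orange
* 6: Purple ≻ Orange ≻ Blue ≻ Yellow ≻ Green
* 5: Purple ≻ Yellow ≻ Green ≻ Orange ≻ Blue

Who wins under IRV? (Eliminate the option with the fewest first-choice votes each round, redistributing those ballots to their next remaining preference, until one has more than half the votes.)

Purple

Round 1: Green 6, Yellow 7, Orange 0, Purple 11, Blue 5. Orange eliminated.
Round 2: Green 6, Yellow 7, Purple 11, Blue 5. Blue eliminated.
Round 3: Green 6, Yellow 7, Purple 16. Purple has a majority (≥15).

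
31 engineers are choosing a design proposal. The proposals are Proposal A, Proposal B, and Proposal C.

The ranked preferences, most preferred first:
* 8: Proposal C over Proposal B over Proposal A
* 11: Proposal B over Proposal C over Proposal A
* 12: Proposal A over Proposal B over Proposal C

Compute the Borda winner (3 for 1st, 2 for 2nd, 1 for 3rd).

Proposal B

Proposal A: 8×1 + 11×1 + 12×3 = 55
Proposal B: 8×2 + 11×3 + 12×2 = 73
Proposal C: 8×3 + 11×2 + 12×1 = 58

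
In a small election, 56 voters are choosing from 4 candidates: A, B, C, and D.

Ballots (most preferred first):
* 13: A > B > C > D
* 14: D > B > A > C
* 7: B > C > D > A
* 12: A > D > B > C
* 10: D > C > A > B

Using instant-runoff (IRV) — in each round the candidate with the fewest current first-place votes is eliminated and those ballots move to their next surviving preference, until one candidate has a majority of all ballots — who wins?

Round 1: A 25, B 7, C 0, D 24. C eliminated.
Round 2: A 25, B 7, D 24. B eliminated.
Round 3: A 25, D 31. D has a majority (≥29).

D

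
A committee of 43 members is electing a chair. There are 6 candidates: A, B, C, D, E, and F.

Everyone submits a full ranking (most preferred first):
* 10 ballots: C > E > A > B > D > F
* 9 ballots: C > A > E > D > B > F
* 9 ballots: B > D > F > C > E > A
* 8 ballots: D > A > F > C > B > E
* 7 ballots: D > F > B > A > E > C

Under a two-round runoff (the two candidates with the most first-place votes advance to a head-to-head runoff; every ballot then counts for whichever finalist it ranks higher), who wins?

D

Round 1 first-place votes: A 0, B 9, C 19, D 15, E 0, F 0. C and D advance.
Runoff: C is ranked above D on 19 ballots, D above C on 24.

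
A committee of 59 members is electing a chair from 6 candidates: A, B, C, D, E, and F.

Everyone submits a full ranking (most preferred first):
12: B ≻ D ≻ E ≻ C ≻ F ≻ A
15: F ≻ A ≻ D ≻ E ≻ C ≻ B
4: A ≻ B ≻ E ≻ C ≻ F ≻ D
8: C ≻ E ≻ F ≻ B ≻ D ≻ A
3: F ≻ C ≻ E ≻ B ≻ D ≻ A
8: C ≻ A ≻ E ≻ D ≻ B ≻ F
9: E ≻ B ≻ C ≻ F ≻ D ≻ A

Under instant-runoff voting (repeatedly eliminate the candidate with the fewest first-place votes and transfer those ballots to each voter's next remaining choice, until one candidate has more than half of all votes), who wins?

B

Round 1: A 4, B 12, C 16, D 0, E 9, F 18. D eliminated.
Round 2: A 4, B 12, C 16, E 9, F 18. A eliminated.
Round 3: B 16, C 16, E 9, F 18. E eliminated.
Round 4: B 25, C 16, F 18. C eliminated.
Round 5: B 33, F 26. B has a majority (≥30).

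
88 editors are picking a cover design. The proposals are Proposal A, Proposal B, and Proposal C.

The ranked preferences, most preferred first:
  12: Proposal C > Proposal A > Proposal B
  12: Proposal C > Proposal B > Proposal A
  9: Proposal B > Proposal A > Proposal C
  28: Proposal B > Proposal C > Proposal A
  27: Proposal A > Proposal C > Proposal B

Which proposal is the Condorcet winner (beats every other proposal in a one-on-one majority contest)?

Proposal C vs Proposal A: 52–36
Proposal C vs Proposal B: 51–37
Proposal C beats every other proposal.

Proposal C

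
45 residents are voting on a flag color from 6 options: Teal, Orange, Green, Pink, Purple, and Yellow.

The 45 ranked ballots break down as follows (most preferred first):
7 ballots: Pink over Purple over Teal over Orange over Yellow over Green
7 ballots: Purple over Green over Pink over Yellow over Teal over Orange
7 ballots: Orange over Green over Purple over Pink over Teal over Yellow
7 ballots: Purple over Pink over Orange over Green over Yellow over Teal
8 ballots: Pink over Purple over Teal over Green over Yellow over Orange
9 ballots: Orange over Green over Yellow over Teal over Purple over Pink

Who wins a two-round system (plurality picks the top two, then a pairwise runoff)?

Round 1 first-place votes: Teal 0, Orange 16, Green 0, Pink 15, Purple 14, Yellow 0. Orange and Pink advance.
Runoff: Orange is ranked above Pink on 16 ballots, Pink above Orange on 29.

Pink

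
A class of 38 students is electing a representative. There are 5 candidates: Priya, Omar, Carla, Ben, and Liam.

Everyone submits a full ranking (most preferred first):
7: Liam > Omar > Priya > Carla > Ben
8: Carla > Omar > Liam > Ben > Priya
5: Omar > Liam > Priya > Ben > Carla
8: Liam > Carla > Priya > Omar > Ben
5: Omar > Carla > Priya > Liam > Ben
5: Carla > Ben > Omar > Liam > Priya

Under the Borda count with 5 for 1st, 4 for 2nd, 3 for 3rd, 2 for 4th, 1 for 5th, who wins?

Omar

Priya: 7×3 + 8×1 + 5×3 + 8×3 + 5×3 + 5×1 = 88
Omar: 7×4 + 8×4 + 5×5 + 8×2 + 5×5 + 5×3 = 141
Carla: 7×2 + 8×5 + 5×1 + 8×4 + 5×4 + 5×5 = 136
Ben: 7×1 + 8×2 + 5×2 + 8×1 + 5×1 + 5×4 = 66
Liam: 7×5 + 8×3 + 5×4 + 8×5 + 5×2 + 5×2 = 139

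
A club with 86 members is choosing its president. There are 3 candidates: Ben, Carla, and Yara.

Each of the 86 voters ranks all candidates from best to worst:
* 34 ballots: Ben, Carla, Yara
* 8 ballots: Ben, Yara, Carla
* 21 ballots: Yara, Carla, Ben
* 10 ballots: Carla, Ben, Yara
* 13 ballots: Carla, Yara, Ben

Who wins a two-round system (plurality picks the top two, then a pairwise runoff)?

Round 1 first-place votes: Ben 42, Carla 23, Yara 21. Ben and Carla advance.
Runoff: Ben is ranked above Carla on 42 ballots, Carla above Ben on 44.

Carla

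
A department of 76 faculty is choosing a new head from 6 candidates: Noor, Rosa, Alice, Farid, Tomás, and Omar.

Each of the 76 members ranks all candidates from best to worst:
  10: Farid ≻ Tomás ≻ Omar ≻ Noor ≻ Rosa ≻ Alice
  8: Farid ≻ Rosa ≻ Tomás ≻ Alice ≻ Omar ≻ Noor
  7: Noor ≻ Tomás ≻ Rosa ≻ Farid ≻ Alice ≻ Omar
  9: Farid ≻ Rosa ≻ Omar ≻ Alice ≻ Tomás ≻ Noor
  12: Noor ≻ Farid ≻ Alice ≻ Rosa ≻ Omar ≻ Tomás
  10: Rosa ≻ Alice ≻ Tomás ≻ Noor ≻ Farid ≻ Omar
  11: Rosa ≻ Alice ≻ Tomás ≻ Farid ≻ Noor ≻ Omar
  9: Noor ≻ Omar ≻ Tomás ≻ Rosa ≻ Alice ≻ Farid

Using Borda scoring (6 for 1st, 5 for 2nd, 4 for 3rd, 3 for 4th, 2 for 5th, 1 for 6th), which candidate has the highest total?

Noor: 10×3 + 8×1 + 7×6 + 9×1 + 12×6 + 10×3 + 11×2 + 9×6 = 267
Rosa: 10×2 + 8×5 + 7×4 + 9×5 + 12×3 + 10×6 + 11×6 + 9×3 = 322
Alice: 10×1 + 8×3 + 7×2 + 9×3 + 12×4 + 10×5 + 11×5 + 9×2 = 246
Farid: 10×6 + 8×6 + 7×3 + 9×6 + 12×5 + 10×2 + 11×3 + 9×1 = 305
Tomás: 10×5 + 8×4 + 7×5 + 9×2 + 12×1 + 10×4 + 11×4 + 9×4 = 267
Omar: 10×4 + 8×2 + 7×1 + 9×4 + 12×2 + 10×1 + 11×1 + 9×5 = 189

Rosa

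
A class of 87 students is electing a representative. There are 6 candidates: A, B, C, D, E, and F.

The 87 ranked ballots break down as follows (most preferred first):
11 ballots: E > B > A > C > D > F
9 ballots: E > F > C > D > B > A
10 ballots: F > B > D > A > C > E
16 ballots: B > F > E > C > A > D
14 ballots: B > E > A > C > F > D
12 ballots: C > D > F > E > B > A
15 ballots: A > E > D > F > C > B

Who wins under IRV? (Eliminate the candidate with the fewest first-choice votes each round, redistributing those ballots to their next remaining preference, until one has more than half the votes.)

E

Round 1: A 15, B 30, C 12, D 0, E 20, F 10. D eliminated.
Round 2: A 15, B 30, C 12, E 20, F 10. F eliminated.
Round 3: A 15, B 40, C 12, E 20. C eliminated.
Round 4: A 15, B 40, E 32. A eliminated.
Round 5: B 40, E 47. E has a majority (≥44).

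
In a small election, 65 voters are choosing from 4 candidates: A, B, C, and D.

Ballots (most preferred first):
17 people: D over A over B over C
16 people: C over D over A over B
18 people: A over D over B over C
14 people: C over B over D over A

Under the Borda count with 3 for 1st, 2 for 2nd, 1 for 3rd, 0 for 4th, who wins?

D

A: 17×2 + 16×1 + 18×3 + 14×0 = 104
B: 17×1 + 16×0 + 18×1 + 14×2 = 63
C: 17×0 + 16×3 + 18×0 + 14×3 = 90
D: 17×3 + 16×2 + 18×2 + 14×1 = 133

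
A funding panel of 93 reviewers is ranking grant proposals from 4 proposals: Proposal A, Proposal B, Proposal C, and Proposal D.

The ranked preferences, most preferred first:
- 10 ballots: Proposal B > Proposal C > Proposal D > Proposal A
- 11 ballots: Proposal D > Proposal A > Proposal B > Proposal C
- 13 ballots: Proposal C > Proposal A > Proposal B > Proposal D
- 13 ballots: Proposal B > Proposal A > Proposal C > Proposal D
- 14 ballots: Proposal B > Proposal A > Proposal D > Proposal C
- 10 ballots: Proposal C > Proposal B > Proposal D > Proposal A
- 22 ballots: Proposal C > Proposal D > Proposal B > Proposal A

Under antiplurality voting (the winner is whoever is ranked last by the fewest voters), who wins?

Proposal B

Last-place votes: Proposal A 42, Proposal B 0, Proposal C 25, Proposal D 26.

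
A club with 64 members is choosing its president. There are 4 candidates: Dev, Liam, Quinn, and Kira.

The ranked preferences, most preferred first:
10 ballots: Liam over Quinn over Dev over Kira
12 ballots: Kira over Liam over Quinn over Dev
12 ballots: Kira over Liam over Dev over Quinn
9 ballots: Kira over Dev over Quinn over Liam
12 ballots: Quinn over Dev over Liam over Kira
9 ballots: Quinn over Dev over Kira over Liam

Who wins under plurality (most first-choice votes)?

First-place votes: Dev 0, Liam 10, Quinn 21, Kira 33.

Kira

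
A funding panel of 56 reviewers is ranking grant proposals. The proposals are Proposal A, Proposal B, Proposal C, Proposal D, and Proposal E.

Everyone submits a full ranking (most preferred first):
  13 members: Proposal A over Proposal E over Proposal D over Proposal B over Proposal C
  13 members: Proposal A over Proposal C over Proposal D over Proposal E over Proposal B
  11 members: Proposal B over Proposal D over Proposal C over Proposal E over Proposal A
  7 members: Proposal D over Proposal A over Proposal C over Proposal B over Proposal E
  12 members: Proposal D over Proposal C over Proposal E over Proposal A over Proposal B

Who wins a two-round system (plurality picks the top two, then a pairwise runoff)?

Round 1 first-place votes: Proposal A 26, Proposal B 11, Proposal C 0, Proposal D 19, Proposal E 0. Proposal A and Proposal D advance.
Runoff: Proposal A is ranked above Proposal D on 26 ballots, Proposal D above Proposal A on 30.

Proposal D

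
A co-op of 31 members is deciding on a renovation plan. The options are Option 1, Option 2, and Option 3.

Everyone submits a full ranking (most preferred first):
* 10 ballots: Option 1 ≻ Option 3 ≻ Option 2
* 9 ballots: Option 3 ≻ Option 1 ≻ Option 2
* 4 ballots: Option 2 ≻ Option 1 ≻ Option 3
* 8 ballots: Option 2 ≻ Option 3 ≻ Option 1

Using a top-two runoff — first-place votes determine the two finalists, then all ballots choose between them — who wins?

Round 1 first-place votes: Option 1 10, Option 2 12, Option 3 9. Option 2 and Option 1 advance.
Runoff: Option 2 is ranked above Option 1 on 12 ballots, Option 1 above Option 2 on 19.

Option 1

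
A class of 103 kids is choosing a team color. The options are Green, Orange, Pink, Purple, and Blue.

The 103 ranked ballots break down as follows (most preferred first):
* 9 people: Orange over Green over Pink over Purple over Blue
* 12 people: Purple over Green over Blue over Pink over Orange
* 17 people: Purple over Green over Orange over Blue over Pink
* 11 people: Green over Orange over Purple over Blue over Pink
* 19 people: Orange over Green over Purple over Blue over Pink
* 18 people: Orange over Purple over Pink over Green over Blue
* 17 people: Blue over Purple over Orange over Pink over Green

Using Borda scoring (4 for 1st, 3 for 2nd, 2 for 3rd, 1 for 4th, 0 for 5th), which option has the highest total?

Green: 9×3 + 12×3 + 17×3 + 11×4 + 19×3 + 18×1 + 17×0 = 233
Orange: 9×4 + 12×0 + 17×2 + 11×3 + 19×4 + 18×4 + 17×2 = 285
Pink: 9×2 + 12×1 + 17×0 + 11×0 + 19×0 + 18×2 + 17×1 = 83
Purple: 9×1 + 12×4 + 17×4 + 11×2 + 19×2 + 18×3 + 17×3 = 290
Blue: 9×0 + 12×2 + 17×1 + 11×1 + 19×1 + 18×0 + 17×4 = 139

Purple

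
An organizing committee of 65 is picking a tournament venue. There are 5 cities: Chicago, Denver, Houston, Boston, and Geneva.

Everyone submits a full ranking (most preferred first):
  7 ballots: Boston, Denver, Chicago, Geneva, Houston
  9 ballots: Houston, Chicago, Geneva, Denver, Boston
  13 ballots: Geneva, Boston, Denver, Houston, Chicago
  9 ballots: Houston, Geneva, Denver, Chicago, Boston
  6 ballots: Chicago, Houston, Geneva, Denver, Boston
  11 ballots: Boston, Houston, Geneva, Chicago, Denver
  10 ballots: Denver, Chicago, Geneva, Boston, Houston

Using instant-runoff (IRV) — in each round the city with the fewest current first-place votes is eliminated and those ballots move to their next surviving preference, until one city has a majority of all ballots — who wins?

Round 1: Chicago 6, Denver 10, Houston 18, Boston 18, Geneva 13. Chicago eliminated.
Round 2: Denver 10, Houston 24, Boston 18, Geneva 13. Denver eliminated.
Round 3: Houston 24, Boston 18, Geneva 23. Boston eliminated.
Round 4: Houston 35, Geneva 30. Houston has a majority (≥33).

Houston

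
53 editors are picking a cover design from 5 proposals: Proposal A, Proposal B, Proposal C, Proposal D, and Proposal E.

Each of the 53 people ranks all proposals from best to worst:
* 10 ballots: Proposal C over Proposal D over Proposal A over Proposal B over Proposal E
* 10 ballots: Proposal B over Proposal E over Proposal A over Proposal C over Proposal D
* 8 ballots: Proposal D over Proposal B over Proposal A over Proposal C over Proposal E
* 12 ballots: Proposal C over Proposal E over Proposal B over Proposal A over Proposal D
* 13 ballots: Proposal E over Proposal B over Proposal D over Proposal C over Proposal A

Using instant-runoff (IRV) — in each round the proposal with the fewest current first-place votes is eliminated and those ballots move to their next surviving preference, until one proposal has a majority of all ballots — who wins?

Round 1: Proposal A 0, Proposal B 10, Proposal C 22, Proposal D 8, Proposal E 13. Proposal A eliminated.
Round 2: Proposal B 10, Proposal C 22, Proposal D 8, Proposal E 13. Proposal D eliminated.
Round 3: Proposal B 18, Proposal C 22, Proposal E 13. Proposal E eliminated.
Round 4: Proposal B 31, Proposal C 22. Proposal B has a majority (≥27).

Proposal B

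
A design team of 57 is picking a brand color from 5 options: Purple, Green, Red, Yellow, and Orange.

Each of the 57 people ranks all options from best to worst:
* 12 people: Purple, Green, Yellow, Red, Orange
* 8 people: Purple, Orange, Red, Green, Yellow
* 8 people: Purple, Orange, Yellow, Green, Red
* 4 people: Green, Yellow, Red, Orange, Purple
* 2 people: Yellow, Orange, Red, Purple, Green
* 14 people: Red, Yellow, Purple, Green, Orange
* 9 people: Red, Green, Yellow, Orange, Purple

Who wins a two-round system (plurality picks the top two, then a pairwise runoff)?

Red

Round 1 first-place votes: Purple 28, Green 4, Red 23, Yellow 2, Orange 0. Purple and Red advance.
Runoff: Purple is ranked above Red on 28 ballots, Red above Purple on 29.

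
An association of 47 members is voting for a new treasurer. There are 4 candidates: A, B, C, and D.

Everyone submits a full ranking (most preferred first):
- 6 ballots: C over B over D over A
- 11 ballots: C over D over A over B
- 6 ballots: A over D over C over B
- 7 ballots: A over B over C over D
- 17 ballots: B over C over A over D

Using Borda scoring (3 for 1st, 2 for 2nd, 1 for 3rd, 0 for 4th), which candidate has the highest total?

A: 6×0 + 11×1 + 6×3 + 7×3 + 17×1 = 67
B: 6×2 + 11×0 + 6×0 + 7×2 + 17×3 = 77
C: 6×3 + 11×3 + 6×1 + 7×1 + 17×2 = 98
D: 6×1 + 11×2 + 6×2 + 7×0 + 17×0 = 40

C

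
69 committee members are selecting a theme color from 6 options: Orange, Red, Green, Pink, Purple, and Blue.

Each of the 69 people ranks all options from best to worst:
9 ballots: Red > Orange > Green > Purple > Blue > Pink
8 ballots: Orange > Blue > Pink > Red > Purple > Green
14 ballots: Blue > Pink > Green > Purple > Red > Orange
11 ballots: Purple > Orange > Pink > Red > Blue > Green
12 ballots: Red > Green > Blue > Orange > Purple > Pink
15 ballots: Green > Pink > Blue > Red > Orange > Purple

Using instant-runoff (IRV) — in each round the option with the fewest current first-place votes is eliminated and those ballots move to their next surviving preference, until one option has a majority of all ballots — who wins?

Round 1: Orange 8, Red 21, Green 15, Pink 0, Purple 11, Blue 14. Pink eliminated.
Round 2: Orange 8, Red 21, Green 15, Purple 11, Blue 14. Orange eliminated.
Round 3: Red 21, Green 15, Purple 11, Blue 22. Purple eliminated.
Round 4: Red 32, Green 15, Blue 22. Green eliminated.
Round 5: Red 32, Blue 37. Blue has a majority (≥35).

Blue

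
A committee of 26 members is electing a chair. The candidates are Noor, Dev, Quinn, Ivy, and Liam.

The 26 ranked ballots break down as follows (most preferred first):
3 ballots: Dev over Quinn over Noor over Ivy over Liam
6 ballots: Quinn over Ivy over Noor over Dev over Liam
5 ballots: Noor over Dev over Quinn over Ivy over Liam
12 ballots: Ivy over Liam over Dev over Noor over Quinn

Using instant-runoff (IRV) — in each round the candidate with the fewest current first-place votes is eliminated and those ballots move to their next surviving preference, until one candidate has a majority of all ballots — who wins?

Round 1: Noor 5, Dev 3, Quinn 6, Ivy 12, Liam 0. Liam eliminated.
Round 2: Noor 5, Dev 3, Quinn 6, Ivy 12. Dev eliminated.
Round 3: Noor 5, Quinn 9, Ivy 12. Noor eliminated.
Round 4: Quinn 14, Ivy 12. Quinn has a majority (≥14).

Quinn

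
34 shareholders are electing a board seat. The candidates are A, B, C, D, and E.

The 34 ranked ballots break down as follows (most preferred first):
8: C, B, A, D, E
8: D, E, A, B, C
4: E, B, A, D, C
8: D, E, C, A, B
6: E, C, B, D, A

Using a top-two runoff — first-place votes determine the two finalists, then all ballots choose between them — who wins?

Round 1 first-place votes: A 0, B 0, C 8, D 16, E 10. D and E advance.
Runoff: D is ranked above E on 24 ballots, E above D on 10.

D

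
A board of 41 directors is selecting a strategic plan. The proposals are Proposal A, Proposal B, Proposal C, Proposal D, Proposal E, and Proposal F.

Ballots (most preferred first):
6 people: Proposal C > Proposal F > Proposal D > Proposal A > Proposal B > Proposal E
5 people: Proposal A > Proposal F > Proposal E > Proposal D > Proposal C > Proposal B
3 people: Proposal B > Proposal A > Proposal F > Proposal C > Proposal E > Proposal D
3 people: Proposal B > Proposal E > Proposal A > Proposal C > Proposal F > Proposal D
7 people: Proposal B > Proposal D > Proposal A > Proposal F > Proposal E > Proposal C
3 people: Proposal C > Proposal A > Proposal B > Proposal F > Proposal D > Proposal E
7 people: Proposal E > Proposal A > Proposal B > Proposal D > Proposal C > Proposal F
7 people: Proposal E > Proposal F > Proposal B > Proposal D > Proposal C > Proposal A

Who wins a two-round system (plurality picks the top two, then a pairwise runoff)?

Proposal B

Round 1 first-place votes: Proposal A 5, Proposal B 13, Proposal C 9, Proposal D 0, Proposal E 14, Proposal F 0. Proposal E and Proposal B advance.
Runoff: Proposal E is ranked above Proposal B on 19 ballots, Proposal B above Proposal E on 22.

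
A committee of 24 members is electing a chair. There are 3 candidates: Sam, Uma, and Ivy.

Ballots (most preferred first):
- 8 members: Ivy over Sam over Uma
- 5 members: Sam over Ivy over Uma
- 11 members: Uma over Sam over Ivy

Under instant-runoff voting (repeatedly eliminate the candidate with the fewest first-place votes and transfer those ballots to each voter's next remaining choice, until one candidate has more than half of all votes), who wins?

Round 1: Sam 5, Uma 11, Ivy 8. Sam eliminated.
Round 2: Uma 11, Ivy 13. Ivy has a majority (≥13).

Ivy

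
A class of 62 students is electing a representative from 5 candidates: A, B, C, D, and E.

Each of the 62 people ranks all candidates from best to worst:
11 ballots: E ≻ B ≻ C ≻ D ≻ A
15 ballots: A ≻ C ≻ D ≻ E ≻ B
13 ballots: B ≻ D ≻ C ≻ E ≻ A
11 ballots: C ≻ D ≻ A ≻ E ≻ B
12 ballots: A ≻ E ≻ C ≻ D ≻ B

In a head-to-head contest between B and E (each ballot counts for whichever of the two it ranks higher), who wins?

B is ranked above E on 13 ballots; E above B on 49.

E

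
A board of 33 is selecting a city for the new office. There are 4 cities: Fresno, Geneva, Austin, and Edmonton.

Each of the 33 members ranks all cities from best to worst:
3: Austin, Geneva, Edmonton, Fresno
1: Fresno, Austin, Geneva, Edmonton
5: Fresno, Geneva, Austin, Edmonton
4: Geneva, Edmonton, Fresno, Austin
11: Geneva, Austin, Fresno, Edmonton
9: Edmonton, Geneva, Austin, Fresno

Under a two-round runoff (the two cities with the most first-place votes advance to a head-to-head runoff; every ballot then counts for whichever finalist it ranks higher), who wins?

Geneva

Round 1 first-place votes: Fresno 6, Geneva 15, Austin 3, Edmonton 9. Geneva and Edmonton advance.
Runoff: Geneva is ranked above Edmonton on 24 ballots, Edmonton above Geneva on 9.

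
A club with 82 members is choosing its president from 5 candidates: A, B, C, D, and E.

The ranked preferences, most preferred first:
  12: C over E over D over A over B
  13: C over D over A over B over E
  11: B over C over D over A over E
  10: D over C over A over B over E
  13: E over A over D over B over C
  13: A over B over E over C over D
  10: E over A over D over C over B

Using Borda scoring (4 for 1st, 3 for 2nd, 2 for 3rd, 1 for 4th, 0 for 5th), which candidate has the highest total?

A

A: 12×1 + 13×2 + 11×1 + 10×2 + 13×3 + 13×4 + 10×3 = 190
B: 12×0 + 13×1 + 11×4 + 10×1 + 13×1 + 13×3 + 10×0 = 119
C: 12×4 + 13×4 + 11×3 + 10×3 + 13×0 + 13×1 + 10×1 = 186
D: 12×2 + 13×3 + 11×2 + 10×4 + 13×2 + 13×0 + 10×2 = 171
E: 12×3 + 13×0 + 11×0 + 10×0 + 13×4 + 13×2 + 10×4 = 154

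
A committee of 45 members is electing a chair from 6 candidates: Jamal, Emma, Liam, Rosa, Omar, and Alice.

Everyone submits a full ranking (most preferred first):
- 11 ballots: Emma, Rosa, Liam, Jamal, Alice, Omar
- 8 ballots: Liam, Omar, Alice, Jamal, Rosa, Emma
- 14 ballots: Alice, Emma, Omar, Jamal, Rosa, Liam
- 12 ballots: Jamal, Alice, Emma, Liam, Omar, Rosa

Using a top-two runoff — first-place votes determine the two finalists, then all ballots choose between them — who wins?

Round 1 first-place votes: Jamal 12, Emma 11, Liam 8, Rosa 0, Omar 0, Alice 14. Alice and Jamal advance.
Runoff: Alice is ranked above Jamal on 22 ballots, Jamal above Alice on 23.

Jamal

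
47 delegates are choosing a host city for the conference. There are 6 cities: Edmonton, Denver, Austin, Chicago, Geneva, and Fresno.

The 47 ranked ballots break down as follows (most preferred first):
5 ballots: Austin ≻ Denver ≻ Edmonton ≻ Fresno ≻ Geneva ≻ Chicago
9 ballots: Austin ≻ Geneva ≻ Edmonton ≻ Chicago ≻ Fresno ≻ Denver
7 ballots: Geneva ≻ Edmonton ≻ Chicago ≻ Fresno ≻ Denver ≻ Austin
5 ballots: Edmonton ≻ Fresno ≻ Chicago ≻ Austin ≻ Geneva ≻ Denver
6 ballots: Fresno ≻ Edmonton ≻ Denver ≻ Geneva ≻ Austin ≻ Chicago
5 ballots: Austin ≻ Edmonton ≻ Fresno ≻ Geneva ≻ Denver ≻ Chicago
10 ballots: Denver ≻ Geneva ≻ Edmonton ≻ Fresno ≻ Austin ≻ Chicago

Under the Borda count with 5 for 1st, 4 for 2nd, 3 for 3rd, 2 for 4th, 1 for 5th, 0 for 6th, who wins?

Edmonton: 5×3 + 9×3 + 7×4 + 5×5 + 6×4 + 5×4 + 10×3 = 169
Denver: 5×4 + 9×0 + 7×1 + 5×0 + 6×3 + 5×1 + 10×5 = 100
Austin: 5×5 + 9×5 + 7×0 + 5×2 + 6×1 + 5×5 + 10×1 = 121
Chicago: 5×0 + 9×2 + 7×3 + 5×3 + 6×0 + 5×0 + 10×0 = 54
Geneva: 5×1 + 9×4 + 7×5 + 5×1 + 6×2 + 5×2 + 10×4 = 143
Fresno: 5×2 + 9×1 + 7×2 + 5×4 + 6×5 + 5×3 + 10×2 = 118

Edmonton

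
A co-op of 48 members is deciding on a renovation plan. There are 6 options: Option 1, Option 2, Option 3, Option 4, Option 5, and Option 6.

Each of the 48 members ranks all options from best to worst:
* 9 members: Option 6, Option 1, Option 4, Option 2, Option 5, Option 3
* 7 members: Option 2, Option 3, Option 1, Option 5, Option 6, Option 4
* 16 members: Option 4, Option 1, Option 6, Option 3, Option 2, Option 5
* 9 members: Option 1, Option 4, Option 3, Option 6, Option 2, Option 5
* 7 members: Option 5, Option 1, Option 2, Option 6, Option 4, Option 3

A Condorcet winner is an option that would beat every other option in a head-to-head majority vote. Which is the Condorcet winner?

Option 1

Option 1 vs Option 2: 41–7
Option 1 vs Option 3: 41–7
Option 1 vs Option 4: 32–16
Option 1 vs Option 5: 41–7
Option 1 vs Option 6: 39–9
Option 1 beats every other option.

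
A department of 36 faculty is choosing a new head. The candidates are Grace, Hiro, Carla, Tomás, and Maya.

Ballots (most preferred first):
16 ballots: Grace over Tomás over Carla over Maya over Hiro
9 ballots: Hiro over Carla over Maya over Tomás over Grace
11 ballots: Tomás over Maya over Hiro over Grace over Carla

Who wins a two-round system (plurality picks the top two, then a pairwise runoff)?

Tomás

Round 1 first-place votes: Grace 16, Hiro 9, Carla 0, Tomás 11, Maya 0. Grace and Tomás advance.
Runoff: Grace is ranked above Tomás on 16 ballots, Tomás above Grace on 20.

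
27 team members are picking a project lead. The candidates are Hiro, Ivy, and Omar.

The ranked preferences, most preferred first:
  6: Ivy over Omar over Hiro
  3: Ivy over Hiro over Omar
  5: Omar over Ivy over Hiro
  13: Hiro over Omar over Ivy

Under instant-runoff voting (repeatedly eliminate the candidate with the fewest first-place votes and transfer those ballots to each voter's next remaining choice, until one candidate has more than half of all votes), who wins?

Ivy

Round 1: Hiro 13, Ivy 9, Omar 5. Omar eliminated.
Round 2: Hiro 13, Ivy 14. Ivy has a majority (≥14).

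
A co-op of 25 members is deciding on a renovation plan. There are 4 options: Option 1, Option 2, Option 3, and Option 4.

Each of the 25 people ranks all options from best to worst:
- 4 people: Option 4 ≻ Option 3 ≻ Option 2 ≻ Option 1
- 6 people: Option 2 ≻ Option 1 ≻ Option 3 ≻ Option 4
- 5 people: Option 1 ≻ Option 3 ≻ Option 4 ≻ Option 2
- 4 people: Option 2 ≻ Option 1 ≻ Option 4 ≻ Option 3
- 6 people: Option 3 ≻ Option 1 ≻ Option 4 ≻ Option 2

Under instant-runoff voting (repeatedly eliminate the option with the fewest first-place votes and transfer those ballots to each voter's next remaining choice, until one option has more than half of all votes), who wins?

Round 1: Option 1 5, Option 2 10, Option 3 6, Option 4 4. Option 4 eliminated.
Round 2: Option 1 5, Option 2 10, Option 3 10. Option 1 eliminated.
Round 3: Option 2 10, Option 3 15. Option 3 has a majority (≥13).

Option 3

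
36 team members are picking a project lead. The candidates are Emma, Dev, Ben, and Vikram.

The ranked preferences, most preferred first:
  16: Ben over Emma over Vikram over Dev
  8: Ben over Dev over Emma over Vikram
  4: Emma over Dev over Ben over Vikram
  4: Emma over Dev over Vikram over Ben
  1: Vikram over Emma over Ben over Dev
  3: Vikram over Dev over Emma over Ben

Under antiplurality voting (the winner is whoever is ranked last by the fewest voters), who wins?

Emma

Last-place votes: Emma 0, Dev 17, Ben 7, Vikram 12.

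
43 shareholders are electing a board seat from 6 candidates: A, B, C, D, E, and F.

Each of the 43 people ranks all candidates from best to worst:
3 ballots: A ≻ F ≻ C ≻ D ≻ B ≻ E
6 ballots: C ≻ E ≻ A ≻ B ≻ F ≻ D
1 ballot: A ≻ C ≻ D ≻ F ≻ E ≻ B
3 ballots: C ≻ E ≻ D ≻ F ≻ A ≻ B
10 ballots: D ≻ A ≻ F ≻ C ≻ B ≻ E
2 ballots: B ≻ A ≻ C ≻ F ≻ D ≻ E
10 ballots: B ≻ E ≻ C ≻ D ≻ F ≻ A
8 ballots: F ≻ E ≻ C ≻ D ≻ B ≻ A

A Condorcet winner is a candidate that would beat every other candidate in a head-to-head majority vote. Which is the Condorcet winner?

C

C vs A: 27–16
C vs B: 31–12
C vs D: 33–10
C vs E: 25–18
C vs F: 22–21
C beats every other candidate.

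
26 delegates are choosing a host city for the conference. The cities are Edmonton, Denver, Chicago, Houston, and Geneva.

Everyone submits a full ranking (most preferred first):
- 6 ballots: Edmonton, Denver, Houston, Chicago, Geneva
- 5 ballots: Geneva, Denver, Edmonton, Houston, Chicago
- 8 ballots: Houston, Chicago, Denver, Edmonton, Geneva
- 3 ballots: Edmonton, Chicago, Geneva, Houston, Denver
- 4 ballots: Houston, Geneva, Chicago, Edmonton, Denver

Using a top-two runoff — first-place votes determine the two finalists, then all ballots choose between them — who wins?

Edmonton

Round 1 first-place votes: Edmonton 9, Denver 0, Chicago 0, Houston 12, Geneva 5. Houston and Edmonton advance.
Runoff: Houston is ranked above Edmonton on 12 ballots, Edmonton above Houston on 14.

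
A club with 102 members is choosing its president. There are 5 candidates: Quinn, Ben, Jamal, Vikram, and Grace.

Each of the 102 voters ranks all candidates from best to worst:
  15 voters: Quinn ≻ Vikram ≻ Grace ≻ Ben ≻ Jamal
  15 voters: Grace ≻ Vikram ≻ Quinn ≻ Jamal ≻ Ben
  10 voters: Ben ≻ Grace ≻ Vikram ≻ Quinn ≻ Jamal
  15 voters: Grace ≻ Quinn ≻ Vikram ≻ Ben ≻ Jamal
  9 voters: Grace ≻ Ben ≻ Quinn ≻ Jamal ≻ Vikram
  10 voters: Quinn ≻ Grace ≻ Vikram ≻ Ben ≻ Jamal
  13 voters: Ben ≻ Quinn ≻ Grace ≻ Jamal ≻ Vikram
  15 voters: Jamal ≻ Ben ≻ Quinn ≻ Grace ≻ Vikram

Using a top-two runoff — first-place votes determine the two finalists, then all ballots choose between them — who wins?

Round 1 first-place votes: Quinn 25, Ben 23, Jamal 15, Vikram 0, Grace 39. Grace and Quinn advance.
Runoff: Grace is ranked above Quinn on 49 ballots, Quinn above Grace on 53.

Quinn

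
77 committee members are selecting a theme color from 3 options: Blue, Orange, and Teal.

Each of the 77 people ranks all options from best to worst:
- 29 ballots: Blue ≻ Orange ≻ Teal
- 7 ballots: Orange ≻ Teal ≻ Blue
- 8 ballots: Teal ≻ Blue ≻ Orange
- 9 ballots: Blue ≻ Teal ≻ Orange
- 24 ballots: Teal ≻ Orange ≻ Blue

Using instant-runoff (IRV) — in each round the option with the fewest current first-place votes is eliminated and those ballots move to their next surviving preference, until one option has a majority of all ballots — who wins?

Round 1: Blue 38, Orange 7, Teal 32. Orange eliminated.
Round 2: Blue 38, Teal 39. Teal has a majority (≥39).

Teal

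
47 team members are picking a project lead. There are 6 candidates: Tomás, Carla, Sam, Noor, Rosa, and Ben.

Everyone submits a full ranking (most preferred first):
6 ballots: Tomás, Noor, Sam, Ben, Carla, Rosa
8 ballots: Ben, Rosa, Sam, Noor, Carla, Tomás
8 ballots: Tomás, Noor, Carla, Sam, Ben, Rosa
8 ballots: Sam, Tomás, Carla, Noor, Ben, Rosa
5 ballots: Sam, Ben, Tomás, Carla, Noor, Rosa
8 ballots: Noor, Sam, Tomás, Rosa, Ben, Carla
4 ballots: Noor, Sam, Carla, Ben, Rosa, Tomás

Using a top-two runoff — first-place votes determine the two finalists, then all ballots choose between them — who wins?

Sam

Round 1 first-place votes: Tomás 14, Carla 0, Sam 13, Noor 12, Rosa 0, Ben 8. Tomás and Sam advance.
Runoff: Tomás is ranked above Sam on 14 ballots, Sam above Tomás on 33.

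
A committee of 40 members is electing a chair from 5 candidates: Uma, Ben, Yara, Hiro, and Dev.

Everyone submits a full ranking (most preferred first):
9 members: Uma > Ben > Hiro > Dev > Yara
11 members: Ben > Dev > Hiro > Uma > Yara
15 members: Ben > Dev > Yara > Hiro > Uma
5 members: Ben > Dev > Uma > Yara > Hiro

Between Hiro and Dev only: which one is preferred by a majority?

Dev

Hiro is ranked above Dev on 9 ballots; Dev above Hiro on 31.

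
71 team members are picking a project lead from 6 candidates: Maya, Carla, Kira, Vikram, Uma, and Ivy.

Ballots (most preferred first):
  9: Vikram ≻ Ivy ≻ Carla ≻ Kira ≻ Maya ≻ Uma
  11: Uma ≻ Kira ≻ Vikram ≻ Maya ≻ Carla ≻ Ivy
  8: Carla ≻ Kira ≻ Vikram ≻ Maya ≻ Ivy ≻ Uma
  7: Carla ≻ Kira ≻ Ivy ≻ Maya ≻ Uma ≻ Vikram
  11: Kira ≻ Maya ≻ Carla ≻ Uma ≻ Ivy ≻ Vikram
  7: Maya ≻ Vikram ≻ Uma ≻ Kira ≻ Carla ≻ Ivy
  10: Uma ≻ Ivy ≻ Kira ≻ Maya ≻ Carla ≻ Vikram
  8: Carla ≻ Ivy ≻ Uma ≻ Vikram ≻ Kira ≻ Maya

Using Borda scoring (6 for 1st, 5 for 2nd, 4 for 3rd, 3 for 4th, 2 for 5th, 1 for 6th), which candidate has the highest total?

Maya: 9×2 + 11×3 + 8×3 + 7×3 + 11×5 + 7×6 + 10×3 + 8×1 = 231
Carla: 9×4 + 11×2 + 8×6 + 7×6 + 11×4 + 7×2 + 10×2 + 8×6 = 274
Kira: 9×3 + 11×5 + 8×5 + 7×5 + 11×6 + 7×3 + 10×4 + 8×2 = 300
Vikram: 9×6 + 11×4 + 8×4 + 7×1 + 11×1 + 7×5 + 10×1 + 8×3 = 217
Uma: 9×1 + 11×6 + 8×1 + 7×2 + 11×3 + 7×4 + 10×6 + 8×4 = 250
Ivy: 9×5 + 11×1 + 8×2 + 7×4 + 11×2 + 7×1 + 10×5 + 8×5 = 219

Kira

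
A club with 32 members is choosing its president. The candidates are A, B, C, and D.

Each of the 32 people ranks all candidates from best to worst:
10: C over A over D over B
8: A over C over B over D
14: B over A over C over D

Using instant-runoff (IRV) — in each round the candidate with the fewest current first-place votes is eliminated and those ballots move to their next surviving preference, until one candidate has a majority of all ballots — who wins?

Round 1: A 8, B 14, C 10, D 0. D eliminated.
Round 2: A 8, B 14, C 10. A eliminated.
Round 3: B 14, C 18. C has a majority (≥17).

C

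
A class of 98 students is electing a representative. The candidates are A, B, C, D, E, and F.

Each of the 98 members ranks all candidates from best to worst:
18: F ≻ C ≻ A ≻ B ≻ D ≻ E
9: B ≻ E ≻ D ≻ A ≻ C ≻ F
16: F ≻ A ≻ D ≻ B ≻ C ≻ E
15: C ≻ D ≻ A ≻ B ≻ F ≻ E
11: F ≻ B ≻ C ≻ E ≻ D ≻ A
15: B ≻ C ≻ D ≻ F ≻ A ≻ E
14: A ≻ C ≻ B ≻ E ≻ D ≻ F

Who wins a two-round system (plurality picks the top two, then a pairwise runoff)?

B

Round 1 first-place votes: A 14, B 24, C 15, D 0, E 0, F 45. F and B advance.
Runoff: F is ranked above B on 45 ballots, B above F on 53.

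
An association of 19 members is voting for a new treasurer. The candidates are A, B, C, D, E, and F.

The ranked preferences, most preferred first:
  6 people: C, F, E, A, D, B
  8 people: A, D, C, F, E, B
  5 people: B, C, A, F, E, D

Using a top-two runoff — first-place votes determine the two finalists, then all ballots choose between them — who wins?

C

Round 1 first-place votes: A 8, B 5, C 6, D 0, E 0, F 0. A and C advance.
Runoff: A is ranked above C on 8 ballots, C above A on 11.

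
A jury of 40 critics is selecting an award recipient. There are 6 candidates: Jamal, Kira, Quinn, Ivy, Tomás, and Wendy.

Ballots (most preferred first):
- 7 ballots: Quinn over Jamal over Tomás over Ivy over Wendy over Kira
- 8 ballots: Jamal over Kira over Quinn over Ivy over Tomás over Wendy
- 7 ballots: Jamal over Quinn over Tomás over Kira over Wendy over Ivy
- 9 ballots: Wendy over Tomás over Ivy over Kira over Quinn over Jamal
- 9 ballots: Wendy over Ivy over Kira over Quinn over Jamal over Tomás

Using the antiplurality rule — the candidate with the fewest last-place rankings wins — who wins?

Quinn

Last-place votes: Jamal 9, Kira 7, Quinn 0, Ivy 7, Tomás 9, Wendy 8.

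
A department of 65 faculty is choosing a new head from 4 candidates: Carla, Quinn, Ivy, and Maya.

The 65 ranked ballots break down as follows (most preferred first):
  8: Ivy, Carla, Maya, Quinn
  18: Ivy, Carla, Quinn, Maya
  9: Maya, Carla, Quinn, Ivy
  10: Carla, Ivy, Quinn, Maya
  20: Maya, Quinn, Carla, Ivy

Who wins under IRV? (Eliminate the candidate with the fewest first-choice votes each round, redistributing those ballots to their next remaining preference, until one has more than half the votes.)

Ivy

Round 1: Carla 10, Quinn 0, Ivy 26, Maya 29. Quinn eliminated.
Round 2: Carla 10, Ivy 26, Maya 29. Carla eliminated.
Round 3: Ivy 36, Maya 29. Ivy has a majority (≥33).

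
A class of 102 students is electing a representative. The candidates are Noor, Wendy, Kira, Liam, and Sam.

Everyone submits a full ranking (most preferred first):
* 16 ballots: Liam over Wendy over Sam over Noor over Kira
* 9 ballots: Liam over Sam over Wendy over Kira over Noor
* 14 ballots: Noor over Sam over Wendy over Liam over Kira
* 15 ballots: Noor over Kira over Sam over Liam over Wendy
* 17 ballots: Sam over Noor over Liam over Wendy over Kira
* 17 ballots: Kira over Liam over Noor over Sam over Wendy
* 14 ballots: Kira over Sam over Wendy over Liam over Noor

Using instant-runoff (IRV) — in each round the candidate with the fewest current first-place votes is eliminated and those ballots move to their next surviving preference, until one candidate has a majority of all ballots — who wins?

Noor

Round 1: Noor 29, Wendy 0, Kira 31, Liam 25, Sam 17. Wendy eliminated.
Round 2: Noor 29, Kira 31, Liam 25, Sam 17. Sam eliminated.
Round 3: Noor 46, Kira 31, Liam 25. Liam eliminated.
Round 4: Noor 62, Kira 40. Noor has a majority (≥52).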